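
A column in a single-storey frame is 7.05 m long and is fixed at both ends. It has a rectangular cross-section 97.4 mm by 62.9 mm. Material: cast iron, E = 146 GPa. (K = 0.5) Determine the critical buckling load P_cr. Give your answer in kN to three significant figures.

Buckling occurs about the weak axis: I_min = h·b³/12 with b = 62.9 mm (the shorter side).
I_min = 97.4×62.9³/12 = 2.020×10^6 mm⁴
I = 2.020×10^6 mm⁴ = 2.020×10^-6 m⁴
Effective length L_e = K·L = 0.5 × 7.05 = 3.525 m
P_cr = π²EI / L_e² = π² × 146×10⁹ × 2.020×10^-6 / 3.525² = 2.342×10^5 N

P_cr ≈ 234 kN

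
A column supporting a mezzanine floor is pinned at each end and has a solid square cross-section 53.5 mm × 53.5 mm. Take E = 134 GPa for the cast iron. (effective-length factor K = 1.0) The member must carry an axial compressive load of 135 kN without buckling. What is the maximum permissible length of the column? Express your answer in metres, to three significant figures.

L_max ≈ 2.59 m

I = a⁴/12 = 53.5⁴/12 = 6.827×10^5 mm⁴
I = 6.827×10^-7 m⁴
At the buckling limit P_cr = P = 1.350×10^5 N
From P_cr = π²EI/(K·L)²:  L = (1/K)·√(π²EI/P_cr) = (1/1)·√(π²×1.34×10^11×6.827×10^-7/1.350×10^5)
L = 2.59 m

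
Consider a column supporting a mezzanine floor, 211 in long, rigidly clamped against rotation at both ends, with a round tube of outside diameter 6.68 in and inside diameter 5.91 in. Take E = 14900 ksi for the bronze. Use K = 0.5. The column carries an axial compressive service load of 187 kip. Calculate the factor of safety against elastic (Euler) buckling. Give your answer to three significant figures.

d_o = 6.68 in, d_i = 5.91 in
I = π(d_o⁴ − d_i⁴)/64 = π(6.68⁴ − 5.910⁴)/64 = 37.86 in⁴
Effective length L_e = K·L = 0.5 × 211 = 105.5 in
P_cr = π²EI / L_e² = π² × 14900×10³ × 37.86 / 105.5² = 5.002×10^5 lb
Factor of safety n = P_cr / P = 500.16 / 187 = 2.67

n ≈ 2.67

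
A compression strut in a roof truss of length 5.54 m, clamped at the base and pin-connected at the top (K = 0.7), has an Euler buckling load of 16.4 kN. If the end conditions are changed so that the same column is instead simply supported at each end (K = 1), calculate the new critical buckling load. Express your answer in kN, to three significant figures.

P_cr ≈ 8.04 kN

P_cr ∝ 1/K², so P_cr,new = P_cr,old × (K_old/K_new)² = 16.4 × (0.7/1)²
= 16.4 × 0.4900 = 8.04 kN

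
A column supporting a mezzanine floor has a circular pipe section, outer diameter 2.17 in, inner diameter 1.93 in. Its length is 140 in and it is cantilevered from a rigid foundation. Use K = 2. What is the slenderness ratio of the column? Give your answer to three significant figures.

λ ≈ 386

d_o = 2.17 in, d_i = 1.93 in
I = π(d_o⁴ − d_i⁴)/64 = π(2.17⁴ − 1.930⁴)/64 = 0.4074 in⁴
A = 0.7728 in²;  r_min = √(I/A) = √(0.4074/0.7728) = 0.7260 in
L_e = K·L = 2 × 140 = 280.0 in
λ = L_e / r_min = 280.00 / 0.7260 = 386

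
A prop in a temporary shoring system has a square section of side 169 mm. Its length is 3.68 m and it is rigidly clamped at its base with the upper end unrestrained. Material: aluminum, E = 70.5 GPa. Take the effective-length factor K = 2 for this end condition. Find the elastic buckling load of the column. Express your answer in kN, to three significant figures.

I = a⁴/12 = 169⁴/12 = 6.798×10^7 mm⁴
I = 6.798×10^7 mm⁴ = 6.798×10^-5 m⁴
Effective length L_e = K·L = 2 × 3.68 = 7.360 m
P_cr = π²EI / L_e² = π² × 70.5×10⁹ × 6.798×10^-5 / 7.360² = 8.732×10^5 N

P_cr ≈ 873 kN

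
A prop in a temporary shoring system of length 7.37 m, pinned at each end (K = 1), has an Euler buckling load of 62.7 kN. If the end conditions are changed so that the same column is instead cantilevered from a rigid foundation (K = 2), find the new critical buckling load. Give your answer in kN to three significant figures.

P_cr ∝ 1/K², so P_cr,new = P_cr,old × (K_old/K_new)² = 62.7 × (1/2)²
= 62.7 × 0.2500 = 15.7 kN

P_cr ≈ 15.7 kN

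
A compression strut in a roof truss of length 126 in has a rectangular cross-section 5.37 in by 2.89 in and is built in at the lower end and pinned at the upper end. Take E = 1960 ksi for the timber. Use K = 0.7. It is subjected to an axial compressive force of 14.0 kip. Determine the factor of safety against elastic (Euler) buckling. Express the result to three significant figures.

Buckling occurs about the weak axis: I_min = h·b³/12 with b = 2.89 in (the shorter side).
I_min = 5.37×2.89³/12 = 10.80 in⁴
Effective length L_e = K·L = 0.7 × 126 = 88.20 in
P_cr = π²EI / L_e² = π² × 1960×10³ × 10.80 / 88.20² = 2.686×10^4 lb
Factor of safety n = P_cr / P = 26.860 / 14.0 = 1.92

n ≈ 1.92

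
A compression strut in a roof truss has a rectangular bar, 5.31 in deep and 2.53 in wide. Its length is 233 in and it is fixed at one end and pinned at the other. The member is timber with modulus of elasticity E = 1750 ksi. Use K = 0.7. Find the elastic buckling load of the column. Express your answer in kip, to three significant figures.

Buckling occurs about the weak axis: I_min = h·b³/12 with b = 2.53 in (the shorter side).
I_min = 5.31×2.53³/12 = 7.166 in⁴
Effective length L_e = K·L = 0.7 × 233 = 163.1 in
P_cr = π²EI / L_e² = π² × 1750×10³ × 7.166 / 163.1² = 4.653×10^3 lb

P_cr ≈ 4.65 kip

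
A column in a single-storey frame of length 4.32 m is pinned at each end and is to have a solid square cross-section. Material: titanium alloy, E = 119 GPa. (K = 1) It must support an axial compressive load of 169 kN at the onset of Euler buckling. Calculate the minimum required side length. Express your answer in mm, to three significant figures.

a ≈ 75.3 mm

L_e = K·L = 1 × 4.32 = 4.320 m
Required I = P_cr·L_e²/(π²E) = 1.690×10^5 × 4.320² / (π² × 1.19×10^11) = 2.685×10^-6 m⁴
I_req = 2.685×10^6 mm⁴
Solid square: I = a⁴/12  ⇒  a = (12I)^(1/4) = (12×2.685×10^6)^(1/4) = 75.3 mm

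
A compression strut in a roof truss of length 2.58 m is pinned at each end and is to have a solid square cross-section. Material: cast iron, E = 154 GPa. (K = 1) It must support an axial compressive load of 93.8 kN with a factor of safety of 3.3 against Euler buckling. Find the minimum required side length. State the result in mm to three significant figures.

a ≈ 63.5 mm

Required P_cr = n·P = 3.3 × 93.8 = 309.5 kN
L_e = K·L = 1 × 2.58 = 2.580 m
Required I = P_cr·L_e²/(π²E) = 3.095×10^5 × 2.580² / (π² × 1.54×10^11) = 1.356×10^-6 m⁴
I_req = 1.356×10^6 mm⁴
Solid square: I = a⁴/12  ⇒  a = (12I)^(1/4) = (12×1.356×10^6)^(1/4) = 63.5 mm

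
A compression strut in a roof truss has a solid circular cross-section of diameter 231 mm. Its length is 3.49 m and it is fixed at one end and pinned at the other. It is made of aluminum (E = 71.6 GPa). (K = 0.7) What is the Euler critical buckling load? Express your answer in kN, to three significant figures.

P_cr ≈ 16500 kN

I = πd⁴/64 = π×231⁴/64 = 1.398×10^8 mm⁴
I = 1.398×10^8 mm⁴ = 1.398×10^-4 m⁴
Effective length L_e = K·L = 0.7 × 3.49 = 2.443 m
P_cr = π²EI / L_e² = π² × 71.6×10⁹ × 1.398×10^-4 / 2.443² = 1.655×10^7 N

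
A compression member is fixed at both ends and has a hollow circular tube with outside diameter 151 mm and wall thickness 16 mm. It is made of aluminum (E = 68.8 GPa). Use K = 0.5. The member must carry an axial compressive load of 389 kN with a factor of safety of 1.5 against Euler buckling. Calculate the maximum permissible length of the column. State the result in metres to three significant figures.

L_max ≈ 8.54 m

Inner diameter d_i = 151 − 2×16 = 119.0 mm
I = π(d_o⁴ − d_i⁴)/64 = π(151⁴ − 119.0⁴)/64 = 1.568×10^7 mm⁴
I = 1.568×10^-5 m⁴
Required critical load P_cr = n·P = 1.5 × 389 = 583.5 kN = 5.835×10^5 N
From P_cr = π²EI/(K·L)²:  L = (1/K)·√(π²EI/P_cr) = (1/0.5)·√(π²×6.88×10^10×1.568×10^-5/5.835×10^5)
L = 8.54 m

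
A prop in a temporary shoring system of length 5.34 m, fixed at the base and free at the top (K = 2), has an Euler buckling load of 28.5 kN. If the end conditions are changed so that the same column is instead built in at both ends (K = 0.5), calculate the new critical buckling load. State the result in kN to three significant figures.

P_cr ∝ 1/K², so P_cr,new = P_cr,old × (K_old/K_new)² = 28.5 × (2/0.5)²
= 28.5 × 16.00 = 456 kN

P_cr ≈ 456 kN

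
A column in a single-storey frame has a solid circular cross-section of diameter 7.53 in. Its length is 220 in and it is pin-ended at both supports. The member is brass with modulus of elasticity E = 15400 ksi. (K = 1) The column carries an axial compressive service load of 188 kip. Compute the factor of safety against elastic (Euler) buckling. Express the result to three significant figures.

n ≈ 2.64

I = πd⁴/64 = π×7.53⁴/64 = 157.8 in⁴
Effective length L_e = K·L = 1 × 220 = 220.0 in
P_cr = π²EI / L_e² = π² × 15400×10³ × 157.8 / 220.0² = 4.956×10^5 lb
Factor of safety n = P_cr / P = 495.59 / 188 = 2.64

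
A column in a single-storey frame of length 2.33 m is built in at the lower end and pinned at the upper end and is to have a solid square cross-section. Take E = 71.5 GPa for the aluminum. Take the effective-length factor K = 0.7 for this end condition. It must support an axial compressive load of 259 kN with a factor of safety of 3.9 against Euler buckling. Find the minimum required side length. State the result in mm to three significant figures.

Required P_cr = n·P = 3.9 × 259 = 1010 kN
L_e = K·L = 0.7 × 2.33 = 1.631 m
Required I = P_cr·L_e²/(π²E) = 1.010×10^6 × 1.631² / (π² × 7.15×10^10) = 3.808×10^-6 m⁴
I_req = 3.808×10^6 mm⁴
Solid square: I = a⁴/12  ⇒  a = (12I)^(1/4) = (12×3.808×10^6)^(1/4) = 82.2 mm

a ≈ 82.2 mm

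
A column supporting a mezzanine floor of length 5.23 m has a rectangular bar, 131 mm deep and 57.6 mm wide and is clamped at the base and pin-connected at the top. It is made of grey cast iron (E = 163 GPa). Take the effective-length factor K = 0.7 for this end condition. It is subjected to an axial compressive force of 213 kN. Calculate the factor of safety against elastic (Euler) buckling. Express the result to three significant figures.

n ≈ 1.18

Buckling occurs about the weak axis: I_min = h·b³/12 with b = 57.6 mm (the shorter side).
I_min = 131×57.6³/12 = 2.086×10^6 mm⁴
I = 2.086×10^6 mm⁴ = 2.086×10^-6 m⁴
Effective length L_e = K·L = 0.7 × 5.23 = 3.661 m
P_cr = π²EI / L_e² = π² × 163×10⁹ × 2.086×10^-6 / 3.661² = 2.504×10^5 N
Factor of safety n = P_cr / P = 250.41 / 213 = 1.18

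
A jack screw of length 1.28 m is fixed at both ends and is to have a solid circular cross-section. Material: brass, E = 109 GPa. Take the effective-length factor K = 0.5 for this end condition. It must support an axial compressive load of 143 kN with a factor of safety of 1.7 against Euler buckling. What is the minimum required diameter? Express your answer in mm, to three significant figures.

Required P_cr = n·P = 1.7 × 143 = 243.1 kN
L_e = K·L = 0.5 × 1.28 = 0.6400 m
Required I = P_cr·L_e²/(π²E) = 2.431×10^5 × 0.6400² / (π² × 1.09×10^11) = 9.256×10^-8 m⁴
I_req = 9.256×10^4 mm⁴
Solid circle: I = πd⁴/64  ⇒  d = (64I/π)^(1/4) = (64×9.256×10^4/π)^(1/4) = 37.1 mm

d ≈ 37.1 mm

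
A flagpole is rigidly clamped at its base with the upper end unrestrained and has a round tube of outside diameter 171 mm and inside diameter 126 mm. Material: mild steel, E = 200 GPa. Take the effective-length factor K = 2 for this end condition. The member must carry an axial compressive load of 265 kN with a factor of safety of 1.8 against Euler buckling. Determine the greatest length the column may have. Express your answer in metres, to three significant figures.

d_o = 171 mm, d_i = 126 mm
I = π(d_o⁴ − d_i⁴)/64 = π(171⁴ − 126.0⁴)/64 = 2.960×10^7 mm⁴
I = 2.960×10^-5 m⁴
Required critical load P_cr = n·P = 1.8 × 265 = 477.0 kN = 4.770×10^5 N
From P_cr = π²EI/(K·L)²:  L = (1/K)·√(π²EI/P_cr) = (1/2)·√(π²×2.00×10^11×2.960×10^-5/4.770×10^5)
L = 5.53 m

L_max ≈ 5.53 m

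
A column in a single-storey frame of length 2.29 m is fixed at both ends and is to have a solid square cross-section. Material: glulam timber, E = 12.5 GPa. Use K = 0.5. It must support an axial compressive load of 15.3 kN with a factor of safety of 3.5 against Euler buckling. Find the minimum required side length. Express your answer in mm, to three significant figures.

a ≈ 51.1 mm

Required P_cr = n·P = 3.5 × 15.3 = 53.55 kN
L_e = K·L = 0.5 × 2.29 = 1.145 m
Required I = P_cr·L_e²/(π²E) = 5.355×10^4 × 1.145² / (π² × 1.25×10^10) = 5.691×10^-7 m⁴
I_req = 5.691×10^5 mm⁴
Solid square: I = a⁴/12  ⇒  a = (12I)^(1/4) = (12×5.691×10^5)^(1/4) = 51.1 mm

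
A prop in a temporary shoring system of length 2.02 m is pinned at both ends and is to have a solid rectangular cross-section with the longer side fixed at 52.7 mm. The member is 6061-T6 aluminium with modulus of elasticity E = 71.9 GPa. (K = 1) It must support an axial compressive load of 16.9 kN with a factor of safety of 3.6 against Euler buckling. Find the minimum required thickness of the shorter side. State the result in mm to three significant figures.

b ≈ 43.0 mm

Required P_cr = n·P = 3.6 × 16.9 = 60.84 kN
L_e = K·L = 1 × 2.02 = 2.020 m
Required I = P_cr·L_e²/(π²E) = 6.084×10^4 × 2.020² / (π² × 7.19×10^10) = 3.498×10^-7 m⁴
I_req = 3.498×10^5 mm⁴
Rectangle, weak axis: I_min = h·b³/12 with h = 52.7 mm fixed  ⇒  b = (12I/h)^(1/3) = 43.0 mm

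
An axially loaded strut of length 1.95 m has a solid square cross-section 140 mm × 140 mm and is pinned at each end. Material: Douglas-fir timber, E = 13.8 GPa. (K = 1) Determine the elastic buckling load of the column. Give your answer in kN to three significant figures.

I = a⁴/12 = 140⁴/12 = 3.201×10^7 mm⁴
I = 3.201×10^7 mm⁴ = 3.201×10^-5 m⁴
Effective length L_e = K·L = 1 × 1.95 = 1.950 m
P_cr = π²EI / L_e² = π² × 13.8×10⁹ × 3.201×10^-5 / 1.950² = 1.147×10^6 N

P_cr ≈ 1150 kN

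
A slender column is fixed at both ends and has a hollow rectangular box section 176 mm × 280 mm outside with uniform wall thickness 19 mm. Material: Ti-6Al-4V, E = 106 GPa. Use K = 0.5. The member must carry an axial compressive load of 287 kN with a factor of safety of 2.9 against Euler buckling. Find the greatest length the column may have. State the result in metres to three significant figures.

Inner dimensions: h_i = 280 − 2×19 = 242.0 mm, b_i = 176 − 2×19 = 138.0 mm
Weak-axis I_min = (h_o·b_o³ − h_i·b_i³)/12 with b_o = 176, b_i = 138.0 mm (shorter outer/inner sides).
I_min = (280×176³ − 242.0×138.0³)/12 = 7.421×10^7 mm⁴
I = 7.421×10^-5 m⁴
Required critical load P_cr = n·P = 2.9 × 287 = 832.3 kN = 8.323×10^5 N
From P_cr = π²EI/(K·L)²:  L = (1/K)·√(π²EI/P_cr) = (1/0.5)·√(π²×1.06×10^11×7.421×10^-5/8.323×10^5)
L = 19.3 m

L_max ≈ 19.3 m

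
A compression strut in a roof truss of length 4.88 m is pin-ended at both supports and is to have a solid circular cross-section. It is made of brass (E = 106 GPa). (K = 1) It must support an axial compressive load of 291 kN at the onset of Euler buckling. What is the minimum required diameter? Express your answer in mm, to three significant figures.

L_e = K·L = 1 × 4.88 = 4.880 m
Required I = P_cr·L_e²/(π²E) = 2.910×10^5 × 4.880² / (π² × 1.06×10^11) = 6.624×10^-6 m⁴
I_req = 6.624×10^6 mm⁴
Solid circle: I = πd⁴/64  ⇒  d = (64I/π)^(1/4) = (64×6.624×10^6/π)^(1/4) = 108 mm

d ≈ 108 mm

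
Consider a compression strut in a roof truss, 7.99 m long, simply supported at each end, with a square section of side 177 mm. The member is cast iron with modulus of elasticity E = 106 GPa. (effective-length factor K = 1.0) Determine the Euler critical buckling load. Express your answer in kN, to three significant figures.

I = a⁴/12 = 177⁴/12 = 8.179×10^7 mm⁴
I = 8.179×10^7 mm⁴ = 8.179×10^-5 m⁴
Effective length L_e = K·L = 1 × 7.99 = 7.990 m
P_cr = π²EI / L_e² = π² × 106×10⁹ × 8.179×10^-5 / 7.990² = 1.340×10^6 N

P_cr ≈ 1340 kN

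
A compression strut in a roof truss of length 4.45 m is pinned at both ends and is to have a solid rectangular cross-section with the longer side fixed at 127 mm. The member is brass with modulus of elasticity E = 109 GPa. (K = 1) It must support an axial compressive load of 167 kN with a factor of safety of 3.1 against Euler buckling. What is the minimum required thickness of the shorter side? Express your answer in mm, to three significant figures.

b ≈ 96.6 mm

Required P_cr = n·P = 3.1 × 167 = 517.7 kN
L_e = K·L = 1 × 4.45 = 4.450 m
Required I = P_cr·L_e²/(π²E) = 5.177×10^5 × 4.450² / (π² × 1.09×10^11) = 9.530×10^-6 m⁴
I_req = 9.530×10^6 mm⁴
Rectangle, weak axis: I_min = h·b³/12 with h = 127 mm fixed  ⇒  b = (12I/h)^(1/3) = 96.6 mm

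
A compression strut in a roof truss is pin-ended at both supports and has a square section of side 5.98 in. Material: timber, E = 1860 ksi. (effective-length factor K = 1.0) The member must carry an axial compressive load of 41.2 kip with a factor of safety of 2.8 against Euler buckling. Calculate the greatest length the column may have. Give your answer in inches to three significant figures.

I = a⁴/12 = 5.98⁴/12 = 106.6 in⁴
Required critical load P_cr = n·P = 2.8 × 41.2 = 115.4 kip = 1.154×10^5 lb
From P_cr = π²EI/(K·L)²:  L = (1/K)·√(π²EI/P_cr) = (1/1)·√(π²×1.86×10^6×106.6/1.154×10^5)
L = 130 in

L_max ≈ 130 in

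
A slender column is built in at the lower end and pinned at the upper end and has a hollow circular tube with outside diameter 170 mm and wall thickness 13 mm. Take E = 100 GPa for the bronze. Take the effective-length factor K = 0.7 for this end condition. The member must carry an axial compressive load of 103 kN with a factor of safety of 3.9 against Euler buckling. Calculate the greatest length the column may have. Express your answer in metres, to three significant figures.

Inner diameter d_i = 170 − 2×13 = 144.0 mm
I = π(d_o⁴ − d_i⁴)/64 = π(170⁴ − 144.0⁴)/64 = 1.989×10^7 mm⁴
I = 1.989×10^-5 m⁴
Required critical load P_cr = n·P = 3.9 × 103 = 401.7 kN = 4.017×10^5 N
From P_cr = π²EI/(K·L)²:  L = (1/K)·√(π²EI/P_cr) = (1/0.7)·√(π²×1.00×10^11×1.989×10^-5/4.017×10^5)
L = 9.99 m

L_max ≈ 9.99 m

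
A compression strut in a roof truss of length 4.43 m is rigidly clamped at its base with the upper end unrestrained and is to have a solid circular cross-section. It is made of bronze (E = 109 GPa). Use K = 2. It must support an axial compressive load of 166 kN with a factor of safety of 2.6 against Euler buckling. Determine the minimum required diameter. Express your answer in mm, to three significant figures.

Required P_cr = n·P = 2.6 × 166 = 431.6 kN
L_e = K·L = 2 × 4.43 = 8.860 m
Required I = P_cr·L_e²/(π²E) = 4.316×10^5 × 8.860² / (π² × 1.09×10^11) = 3.149×10^-5 m⁴
I_req = 3.149×10^7 mm⁴
Solid circle: I = πd⁴/64  ⇒  d = (64I/π)^(1/4) = (64×3.149×10^7/π)^(1/4) = 159 mm

d ≈ 159 mm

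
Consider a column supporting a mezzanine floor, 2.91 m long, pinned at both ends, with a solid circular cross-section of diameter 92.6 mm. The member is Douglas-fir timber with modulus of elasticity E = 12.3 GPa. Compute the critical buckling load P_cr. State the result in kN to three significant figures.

P_cr ≈ 51.7 kN

I = πd⁴/64 = π×92.6⁴/64 = 3.609×10^6 mm⁴
I = 3.609×10^6 mm⁴ = 3.609×10^-6 m⁴
Effective length L_e = K·L = 1 × 2.91 = 2.910 m
P_cr = π²EI / L_e² = π² × 12.3×10⁹ × 3.609×10^-6 / 2.910² = 5.174×10^4 N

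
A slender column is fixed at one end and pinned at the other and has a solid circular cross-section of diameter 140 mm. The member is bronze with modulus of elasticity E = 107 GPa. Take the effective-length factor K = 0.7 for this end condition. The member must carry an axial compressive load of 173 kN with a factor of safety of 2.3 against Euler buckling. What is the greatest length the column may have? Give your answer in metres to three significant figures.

L_max ≈ 10.1 m

I = πd⁴/64 = π×140⁴/64 = 1.886×10^7 mm⁴
I = 1.886×10^-5 m⁴
Required critical load P_cr = n·P = 2.3 × 173 = 397.9 kN = 3.979×10^5 N
From P_cr = π²EI/(K·L)²:  L = (1/K)·√(π²EI/P_cr) = (1/0.7)·√(π²×1.07×10^11×1.886×10^-5/3.979×10^5)
L = 10.1 m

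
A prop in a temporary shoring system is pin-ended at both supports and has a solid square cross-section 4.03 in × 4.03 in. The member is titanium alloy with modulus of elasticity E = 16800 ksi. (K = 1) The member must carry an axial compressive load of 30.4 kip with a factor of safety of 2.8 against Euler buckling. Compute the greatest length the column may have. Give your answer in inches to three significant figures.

L_max ≈ 207 in

I = a⁴/12 = 4.03⁴/12 = 21.98 in⁴
Required critical load P_cr = n·P = 2.8 × 30.4 = 85.12 kip = 8.512×10^4 lb
From P_cr = π²EI/(K·L)²:  L = (1/K)·√(π²EI/P_cr) = (1/1)·√(π²×1.68×10^7×21.98/8.512×10^4)
L = 207 in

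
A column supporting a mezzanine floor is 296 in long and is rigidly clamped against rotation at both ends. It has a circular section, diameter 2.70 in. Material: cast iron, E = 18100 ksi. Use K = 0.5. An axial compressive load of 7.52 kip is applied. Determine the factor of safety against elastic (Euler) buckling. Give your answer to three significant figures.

I = πd⁴/64 = π×2.70⁴/64 = 2.609 in⁴
Effective length L_e = K·L = 0.5 × 296 = 148.0 in
P_cr = π²EI / L_e² = π² × 18100×10³ × 2.609 / 148.0² = 2.128×10^4 lb
Factor of safety n = P_cr / P = 21.276 / 7.52 = 2.83

n ≈ 2.83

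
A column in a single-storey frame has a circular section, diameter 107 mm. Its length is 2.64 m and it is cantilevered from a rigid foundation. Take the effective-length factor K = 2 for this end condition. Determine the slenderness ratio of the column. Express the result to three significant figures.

I = πd⁴/64 = π×107⁴/64 = 6.434×10^6 mm⁴
A = 8.992×10^3 mm²;  r_min = √(I/A) = √(6.434×10^6/8.992×10^3) = 26.75 mm
L_e = K·L = 2 × 2.64 m = 5.280 m = 5280.0 mm
λ = L_e / r_min = 5280.0 / 26.75 = 197

λ ≈ 197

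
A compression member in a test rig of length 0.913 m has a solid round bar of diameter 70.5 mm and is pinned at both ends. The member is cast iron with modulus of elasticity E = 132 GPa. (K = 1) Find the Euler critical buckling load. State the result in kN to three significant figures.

P_cr ≈ 1900 kN

I = πd⁴/64 = π×70.5⁴/64 = 1.213×10^6 mm⁴
I = 1.213×10^6 mm⁴ = 1.213×10^-6 m⁴
Effective length L_e = K·L = 1 × 0.913 = 0.9130 m
P_cr = π²EI / L_e² = π² × 132×10⁹ × 1.213×10^-6 / 0.9130² = 1.895×10^6 N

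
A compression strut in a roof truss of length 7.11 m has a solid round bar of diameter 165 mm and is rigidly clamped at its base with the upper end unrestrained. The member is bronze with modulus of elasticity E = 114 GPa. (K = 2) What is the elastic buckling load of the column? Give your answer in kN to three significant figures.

I = πd⁴/64 = π×165⁴/64 = 3.638×10^7 mm⁴
I = 3.638×10^7 mm⁴ = 3.638×10^-5 m⁴
Effective length L_e = K·L = 2 × 7.11 = 14.22 m
P_cr = π²EI / L_e² = π² × 114×10⁹ × 3.638×10^-5 / 14.22² = 2.024×10^5 N

P_cr ≈ 202 kN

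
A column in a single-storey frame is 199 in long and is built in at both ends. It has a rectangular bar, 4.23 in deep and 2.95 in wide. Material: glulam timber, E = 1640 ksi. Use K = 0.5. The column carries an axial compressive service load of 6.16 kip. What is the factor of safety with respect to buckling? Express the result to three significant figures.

Buckling occurs about the weak axis: I_min = h·b³/12 with b = 2.95 in (the shorter side).
I_min = 4.23×2.95³/12 = 9.050 in⁴
Effective length L_e = K·L = 0.5 × 199 = 99.50 in
P_cr = π²EI / L_e² = π² × 1640×10³ × 9.050 / 99.50² = 1.480×10^4 lb
Factor of safety n = P_cr / P = 14.795 / 6.16 = 2.40

n ≈ 2.40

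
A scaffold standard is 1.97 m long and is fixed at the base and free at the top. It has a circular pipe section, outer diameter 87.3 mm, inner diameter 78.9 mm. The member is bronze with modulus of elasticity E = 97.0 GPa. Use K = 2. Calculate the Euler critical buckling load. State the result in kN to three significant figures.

P_cr ≈ 58.5 kN

d_o = 87.3 mm, d_i = 78.9 mm
I = π(d_o⁴ − d_i⁴)/64 = π(87.3⁴ − 78.90⁴)/64 = 9.489×10^5 mm⁴
I = 9.489×10^5 mm⁴ = 9.489×10^-7 m⁴
Effective length L_e = K·L = 2 × 1.97 = 3.940 m
P_cr = π²EI / L_e² = π² × 97.0×10⁹ × 9.489×10^-7 / 3.940² = 5.852×10^4 N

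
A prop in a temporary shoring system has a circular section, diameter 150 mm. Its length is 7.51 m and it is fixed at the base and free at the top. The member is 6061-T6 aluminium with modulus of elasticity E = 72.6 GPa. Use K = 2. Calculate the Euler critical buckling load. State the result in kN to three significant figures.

P_cr ≈ 78.9 kN

I = πd⁴/64 = π×150⁴/64 = 2.485×10^7 mm⁴
I = 2.485×10^7 mm⁴ = 2.485×10^-5 m⁴
Effective length L_e = K·L = 2 × 7.51 = 15.02 m
P_cr = π²EI / L_e² = π² × 72.6×10⁹ × 2.485×10^-5 / 15.02² = 7.893×10^4 N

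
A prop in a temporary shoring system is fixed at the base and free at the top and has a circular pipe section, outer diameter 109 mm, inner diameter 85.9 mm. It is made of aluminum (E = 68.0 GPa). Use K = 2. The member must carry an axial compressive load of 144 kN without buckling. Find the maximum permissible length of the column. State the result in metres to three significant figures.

L_max ≈ 2.23 m

d_o = 109 mm, d_i = 85.9 mm
I = π(d_o⁴ − d_i⁴)/64 = π(109⁴ − 85.90⁴)/64 = 4.256×10^6 mm⁴
I = 4.256×10^-6 m⁴
At the buckling limit P_cr = P = 1.440×10^5 N
From P_cr = π²EI/(K·L)²:  L = (1/K)·√(π²EI/P_cr) = (1/2)·√(π²×6.80×10^10×4.256×10^-6/1.440×10^5)
L = 2.23 m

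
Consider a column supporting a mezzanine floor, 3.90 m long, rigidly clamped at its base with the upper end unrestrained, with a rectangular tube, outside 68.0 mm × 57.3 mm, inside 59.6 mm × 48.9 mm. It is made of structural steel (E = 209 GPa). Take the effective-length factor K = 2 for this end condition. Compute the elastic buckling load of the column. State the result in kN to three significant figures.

P_cr ≈ 16.5 kN

Weak-axis I_min = (h_o·b_o³ − h_i·b_i³)/12 with b_o = 57.3, b_i = 48.90 mm (shorter outer/inner sides).
I_min = (68.0×57.3³ − 59.60×48.90³)/12 = 4.853×10^5 mm⁴
I = 4.853×10^5 mm⁴ = 4.853×10^-7 m⁴
Effective length L_e = K·L = 2 × 3.90 = 7.800 m
P_cr = π²EI / L_e² = π² × 209×10⁹ × 4.853×10^-7 / 7.800² = 1.645×10^4 N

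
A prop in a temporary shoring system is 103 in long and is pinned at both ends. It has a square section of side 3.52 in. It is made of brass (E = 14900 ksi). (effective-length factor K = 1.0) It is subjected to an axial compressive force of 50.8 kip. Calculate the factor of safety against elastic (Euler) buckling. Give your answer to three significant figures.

I = a⁴/12 = 3.52⁴/12 = 12.79 in⁴
Effective length L_e = K·L = 1 × 103 = 103.0 in
P_cr = π²EI / L_e² = π² × 14900×10³ × 12.79 / 103.0² = 1.773×10^5 lb
Factor of safety n = P_cr / P = 177.34 / 50.8 = 3.49

n ≈ 3.49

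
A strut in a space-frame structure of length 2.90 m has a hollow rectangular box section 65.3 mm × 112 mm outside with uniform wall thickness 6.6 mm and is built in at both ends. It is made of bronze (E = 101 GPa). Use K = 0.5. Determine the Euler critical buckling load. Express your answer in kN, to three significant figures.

Inner dimensions: h_i = 112 − 2×6.6 = 98.80 mm, b_i = 65.3 − 2×6.6 = 52.10 mm
Weak-axis I_min = (h_o·b_o³ − h_i·b_i³)/12 with b_o = 65.3, b_i = 52.10 mm (shorter outer/inner sides).
I_min = (112×65.3³ − 98.80×52.10³)/12 = 1.434×10^6 mm⁴
I = 1.434×10^6 mm⁴ = 1.434×10^-6 m⁴
Effective length L_e = K·L = 0.5 × 2.90 = 1.450 m
P_cr = π²EI / L_e² = π² × 101×10⁹ × 1.434×10^-6 / 1.450² = 6.801×10^5 N

P_cr ≈ 680 kN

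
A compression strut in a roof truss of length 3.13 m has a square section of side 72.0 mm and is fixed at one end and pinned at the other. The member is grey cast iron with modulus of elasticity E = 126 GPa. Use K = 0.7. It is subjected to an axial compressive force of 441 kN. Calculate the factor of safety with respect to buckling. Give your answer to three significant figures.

I = a⁴/12 = 72.0⁴/12 = 2.239×10^6 mm⁴
I = 2.239×10^6 mm⁴ = 2.239×10^-6 m⁴
Effective length L_e = K·L = 0.7 × 3.13 = 2.191 m
P_cr = π²EI / L_e² = π² × 126×10⁹ × 2.239×10^-6 / 2.191² = 5.801×10^5 N
Factor of safety n = P_cr / P = 580.14 / 441 = 1.32

n ≈ 1.32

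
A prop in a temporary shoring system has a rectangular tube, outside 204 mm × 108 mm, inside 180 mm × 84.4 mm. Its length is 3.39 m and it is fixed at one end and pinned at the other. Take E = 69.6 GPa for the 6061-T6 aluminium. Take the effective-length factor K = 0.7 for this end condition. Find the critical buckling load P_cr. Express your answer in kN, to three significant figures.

P_cr ≈ 1510 kN

Weak-axis I_min = (h_o·b_o³ − h_i·b_i³)/12 with b_o = 108, b_i = 84.40 mm (shorter outer/inner sides).
I_min = (204×108³ − 180.0×84.40³)/12 = 1.240×10^7 mm⁴
I = 1.240×10^7 mm⁴ = 1.240×10^-5 m⁴
Effective length L_e = K·L = 0.7 × 3.39 = 2.373 m
P_cr = π²EI / L_e² = π² × 69.6×10⁹ × 1.240×10^-5 / 2.373² = 1.512×10^6 N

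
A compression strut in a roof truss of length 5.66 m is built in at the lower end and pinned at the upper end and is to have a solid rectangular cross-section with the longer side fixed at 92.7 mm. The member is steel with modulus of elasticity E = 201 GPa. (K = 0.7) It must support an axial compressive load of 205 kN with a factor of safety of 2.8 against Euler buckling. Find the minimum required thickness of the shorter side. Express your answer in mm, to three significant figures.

Required P_cr = n·P = 2.8 × 205 = 574.0 kN
L_e = K·L = 0.7 × 5.66 = 3.962 m
Required I = P_cr·L_e²/(π²E) = 5.740×10^5 × 3.962² / (π² × 2.01×10^11) = 4.542×10^-6 m⁴
I_req = 4.542×10^6 mm⁴
Rectangle, weak axis: I_min = h·b³/12 with h = 92.7 mm fixed  ⇒  b = (12I/h)^(1/3) = 83.8 mm

b ≈ 83.8 mm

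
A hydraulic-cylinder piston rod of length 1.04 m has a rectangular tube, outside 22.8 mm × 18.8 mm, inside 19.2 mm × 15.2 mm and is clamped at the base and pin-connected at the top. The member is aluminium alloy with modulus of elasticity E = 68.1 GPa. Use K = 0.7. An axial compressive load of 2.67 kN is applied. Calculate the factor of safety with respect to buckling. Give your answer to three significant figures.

Weak-axis I_min = (h_o·b_o³ − h_i·b_i³)/12 with b_o = 18.8, b_i = 15.20 mm (shorter outer/inner sides).
I_min = (22.8×18.8³ − 19.20×15.20³)/12 = 7.006×10^3 mm⁴
I = 7.006×10^3 mm⁴ = 7.006×10^-9 m⁴
Effective length L_e = K·L = 0.7 × 1.04 = 0.7280 m
P_cr = π²EI / L_e² = π² × 68.1×10⁹ × 7.006×10^-9 / 0.7280² = 8.885×10^3 N
Factor of safety n = P_cr / P = 8.8849 / 2.67 = 3.33

n ≈ 3.33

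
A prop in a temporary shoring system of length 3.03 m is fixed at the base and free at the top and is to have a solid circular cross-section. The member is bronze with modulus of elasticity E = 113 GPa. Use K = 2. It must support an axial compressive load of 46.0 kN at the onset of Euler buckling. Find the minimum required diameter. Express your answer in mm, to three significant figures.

L_e = K·L = 2 × 3.03 = 6.060 m
Required I = P_cr·L_e²/(π²E) = 4.600×10^4 × 6.060² / (π² × 1.13×10^11) = 1.515×10^-6 m⁴
I_req = 1.515×10^6 mm⁴
Solid circle: I = πd⁴/64  ⇒  d = (64I/π)^(1/4) = (64×1.515×10^6/π)^(1/4) = 74.5 mm

d ≈ 74.5 mm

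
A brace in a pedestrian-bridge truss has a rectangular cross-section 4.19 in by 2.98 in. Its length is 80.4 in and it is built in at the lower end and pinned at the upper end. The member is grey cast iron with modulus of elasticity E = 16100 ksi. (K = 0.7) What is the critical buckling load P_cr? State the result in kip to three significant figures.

Buckling occurs about the weak axis: I_min = h·b³/12 with b = 2.98 in (the shorter side).
I_min = 4.19×2.98³/12 = 9.240 in⁴
Effective length L_e = K·L = 0.7 × 80.4 = 56.28 in
P_cr = π²EI / L_e² = π² × 16100×10³ × 9.240 / 56.28² = 4.636×10^5 lb

P_cr ≈ 464 kip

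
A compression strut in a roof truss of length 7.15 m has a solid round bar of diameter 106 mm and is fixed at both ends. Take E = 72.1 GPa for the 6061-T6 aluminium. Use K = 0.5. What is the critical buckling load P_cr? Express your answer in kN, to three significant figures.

P_cr ≈ 345 kN

I = πd⁴/64 = π×106⁴/64 = 6.197×10^6 mm⁴
I = 6.197×10^6 mm⁴ = 6.197×10^-6 m⁴
Effective length L_e = K·L = 0.5 × 7.15 = 3.575 m
P_cr = π²EI / L_e² = π² × 72.1×10⁹ × 6.197×10^-6 / 3.575² = 3.450×10^5 N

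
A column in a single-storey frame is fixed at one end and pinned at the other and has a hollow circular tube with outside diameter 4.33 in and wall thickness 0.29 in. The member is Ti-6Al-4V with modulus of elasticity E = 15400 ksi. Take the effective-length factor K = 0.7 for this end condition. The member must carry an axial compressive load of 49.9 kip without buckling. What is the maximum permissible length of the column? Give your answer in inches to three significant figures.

L_max ≈ 217 in

Inner diameter d_i = 4.33 − 2×0.29 = 3.750 in
I = π(d_o⁴ − d_i⁴)/64 = π(4.33⁴ − 3.750⁴)/64 = 7.548 in⁴
At the buckling limit P_cr = P = 4.990×10^4 lb
From P_cr = π²EI/(K·L)²:  L = (1/K)·√(π²EI/P_cr) = (1/0.7)·√(π²×1.54×10^7×7.548/4.990×10^4)
L = 217 in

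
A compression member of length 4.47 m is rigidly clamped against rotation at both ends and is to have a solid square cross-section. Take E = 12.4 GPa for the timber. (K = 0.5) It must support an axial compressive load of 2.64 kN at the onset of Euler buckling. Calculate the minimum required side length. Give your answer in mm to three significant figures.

L_e = K·L = 0.5 × 4.47 = 2.235 m
Required I = P_cr·L_e²/(π²E) = 2.640×10^3 × 2.235² / (π² × 1.24×10^10) = 1.078×10^-7 m⁴
I_req = 1.078×10^5 mm⁴
Solid square: I = a⁴/12  ⇒  a = (12I)^(1/4) = (12×1.078×10^5)^(1/4) = 33.7 mm

a ≈ 33.7 mm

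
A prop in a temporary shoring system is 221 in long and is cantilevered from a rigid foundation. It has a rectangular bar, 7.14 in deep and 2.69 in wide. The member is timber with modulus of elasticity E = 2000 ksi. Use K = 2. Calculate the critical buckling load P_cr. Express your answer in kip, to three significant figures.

Buckling occurs about the weak axis: I_min = h·b³/12 with b = 2.69 in (the shorter side).
I_min = 7.14×2.69³/12 = 11.58 in⁴
Effective length L_e = K·L = 2 × 221 = 442.0 in
P_cr = π²EI / L_e² = π² × 2000×10³ × 11.58 / 442.0² = 1.170×10^3 lb

P_cr ≈ 1.17 kip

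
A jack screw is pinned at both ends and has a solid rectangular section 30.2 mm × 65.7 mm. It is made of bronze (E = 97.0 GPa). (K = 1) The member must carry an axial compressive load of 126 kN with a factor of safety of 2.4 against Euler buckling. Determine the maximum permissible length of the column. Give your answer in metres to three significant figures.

L_max ≈ 0.691 m

Buckling occurs about the weak axis: I_min = h·b³/12 with b = 30.2 mm (the shorter side).
I_min = 65.7×30.2³/12 = 1.508×10^5 mm⁴
I = 1.508×10^-7 m⁴
Required critical load P_cr = n·P = 2.4 × 126 = 302.4 kN = 3.024×10^5 N
From P_cr = π²EI/(K·L)²:  L = (1/K)·√(π²EI/P_cr) = (1/1)·√(π²×9.70×10^10×1.508×10^-7/3.024×10^5)
L = 0.691 m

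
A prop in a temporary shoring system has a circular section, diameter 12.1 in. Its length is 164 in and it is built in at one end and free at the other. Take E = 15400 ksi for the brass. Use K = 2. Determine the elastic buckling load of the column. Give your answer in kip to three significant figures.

P_cr ≈ 1490 kip

I = πd⁴/64 = π×12.1⁴/64 = 1.052×10^3 in⁴
Effective length L_e = K·L = 2 × 164 = 328.0 in
P_cr = π²EI / L_e² = π² × 15400×10³ × 1.052×10^3 / 328.0² = 1.487×10^6 lb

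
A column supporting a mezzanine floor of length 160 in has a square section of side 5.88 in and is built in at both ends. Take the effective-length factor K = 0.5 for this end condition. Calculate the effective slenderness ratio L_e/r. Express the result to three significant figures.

λ ≈ 47.1

For a square r = a/√12 = 5.88/√12 = 1.697 in
L_e = K·L = 0.5 × 160 = 80.00 in
λ = L_e / r_min = 80.000 / 1.697 = 47.1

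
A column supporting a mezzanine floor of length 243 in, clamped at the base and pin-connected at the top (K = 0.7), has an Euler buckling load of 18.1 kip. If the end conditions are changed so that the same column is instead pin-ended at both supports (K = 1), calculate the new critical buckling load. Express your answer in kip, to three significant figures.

P_cr ∝ 1/K², so P_cr,new = P_cr,old × (K_old/K_new)² = 18.1 × (0.7/1)²
= 18.1 × 0.4900 = 8.87 kip

P_cr ≈ 8.87 kip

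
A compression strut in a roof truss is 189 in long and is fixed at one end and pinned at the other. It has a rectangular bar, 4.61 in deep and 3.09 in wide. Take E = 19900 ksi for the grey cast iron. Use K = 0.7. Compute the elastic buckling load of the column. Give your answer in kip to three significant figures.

Buckling occurs about the weak axis: I_min = h·b³/12 with b = 3.09 in (the shorter side).
I_min = 4.61×3.09³/12 = 11.33 in⁴
Effective length L_e = K·L = 0.7 × 189 = 132.3 in
P_cr = π²EI / L_e² = π² × 19900×10³ × 11.33 / 132.3² = 1.272×10^5 lb

P_cr ≈ 127 kip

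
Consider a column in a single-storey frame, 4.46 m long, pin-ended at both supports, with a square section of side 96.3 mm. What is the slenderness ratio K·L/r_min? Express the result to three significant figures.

I = a⁴/12 = 96.3⁴/12 = 7.167×10^6 mm⁴
A = 9.274×10^3 mm²;  r_min = √(I/A) = √(7.167×10^6/9.274×10^3) = 27.80 mm
L_e = K·L = 1 × 4.46 m = 4.460 m = 4460.0 mm
λ = L_e / r_min = 4460.0 / 27.80 = 160

λ ≈ 160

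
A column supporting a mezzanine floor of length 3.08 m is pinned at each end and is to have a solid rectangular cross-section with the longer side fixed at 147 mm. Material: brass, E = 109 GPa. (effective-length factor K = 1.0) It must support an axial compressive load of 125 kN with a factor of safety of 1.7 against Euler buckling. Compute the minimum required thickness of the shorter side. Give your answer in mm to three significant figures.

b ≈ 53.5 mm

Required P_cr = n·P = 1.7 × 125 = 212.5 kN
L_e = K·L = 1 × 3.08 = 3.080 m
Required I = P_cr·L_e²/(π²E) = 2.125×10^5 × 3.080² / (π² × 1.09×10^11) = 1.874×10^-6 m⁴
I_req = 1.874×10^6 mm⁴
Rectangle, weak axis: I_min = h·b³/12 with h = 147 mm fixed  ⇒  b = (12I/h)^(1/3) = 53.5 mm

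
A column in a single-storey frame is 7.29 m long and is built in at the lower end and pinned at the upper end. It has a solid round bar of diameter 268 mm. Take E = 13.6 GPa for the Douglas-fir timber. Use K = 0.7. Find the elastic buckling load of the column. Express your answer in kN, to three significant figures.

I = πd⁴/64 = π×268⁴/64 = 2.532×10^8 mm⁴
I = 2.532×10^8 mm⁴ = 2.532×10^-4 m⁴
Effective length L_e = K·L = 0.7 × 7.29 = 5.103 m
P_cr = π²EI / L_e² = π² × 13.6×10⁹ × 2.532×10^-4 / 5.103² = 1.305×10^6 N

P_cr ≈ 1310 kN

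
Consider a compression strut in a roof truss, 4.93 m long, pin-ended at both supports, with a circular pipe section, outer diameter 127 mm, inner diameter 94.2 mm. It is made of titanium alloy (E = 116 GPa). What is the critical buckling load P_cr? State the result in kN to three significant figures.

P_cr ≈ 419 kN

d_o = 127 mm, d_i = 94.2 mm
I = π(d_o⁴ − d_i⁴)/64 = π(127⁴ − 94.20⁴)/64 = 8.905×10^6 mm⁴
I = 8.905×10^6 mm⁴ = 8.905×10^-6 m⁴
Effective length L_e = K·L = 1 × 4.93 = 4.930 m
P_cr = π²EI / L_e² = π² × 116×10⁹ × 8.905×10^-6 / 4.930² = 4.194×10^5 N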